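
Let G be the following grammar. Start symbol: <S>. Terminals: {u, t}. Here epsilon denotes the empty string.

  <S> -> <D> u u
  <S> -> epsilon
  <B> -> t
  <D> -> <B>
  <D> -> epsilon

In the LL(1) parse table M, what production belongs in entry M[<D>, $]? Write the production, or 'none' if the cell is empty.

none

FIRST(<B>): from <B>->t we get {t}. So FIRST(<B>) = {t}.
FIRST(<D>): from <D>-><B> we get {t}; from <D>->epsilon we get {epsilon}. So FIRST(<D>) = {epsilon, t}.
FIRST(<S>): from <S>-><D> u u we get {t, u}; from <S>->epsilon we get {epsilon}. So FIRST(<S>) = {epsilon, t, u}.
FOLLOW(<S>) includes $ since <S> is the start symbol.
FOLLOW(<D>): in <S>-><D> u u, <D> is followed by u u with FIRST {u}. Thus FOLLOW(<D>) = {u}.
For <D> -> <B>: FIRST(<B>) = {t}, so it goes in M[<D>, t] for t ∈ {t}.
For <D> -> epsilon: FIRST(epsilon) = {epsilon}, so it goes in M[<D>, t] for t ∈ {}; since epsilon ∈ FIRST, also for every t ∈ FOLLOW(<D>) = {u}.
None of these place a production in M[<D>, $].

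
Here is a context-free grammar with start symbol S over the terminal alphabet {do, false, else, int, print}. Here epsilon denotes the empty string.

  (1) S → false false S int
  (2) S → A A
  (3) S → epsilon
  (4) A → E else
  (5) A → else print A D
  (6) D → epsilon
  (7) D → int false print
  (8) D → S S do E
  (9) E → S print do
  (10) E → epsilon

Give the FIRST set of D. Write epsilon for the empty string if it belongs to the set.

FIRST(S): from S→false false S int we get {false}; from S→A A we get {else, false, print}; from S→epsilon we get {epsilon}. So FIRST(S) = {epsilon, else, false, print}.
FIRST(D): from D→epsilon we get {epsilon}; from D→int false print we get {int}; from D→S S do E we get {do, else, false, print}. So FIRST(D) = {epsilon, do, else, false, int, print}.
FIRST(E): from E→S print do we get {else, false, print}; from E→epsilon we get {epsilon}. So FIRST(E) = {epsilon, else, false, print}.
FIRST(A): from A→E else we get {else, false, print}; from A→else print A D we get {else}. So FIRST(A) = {else, false, print}.

{epsilon, do, else, false, int, print}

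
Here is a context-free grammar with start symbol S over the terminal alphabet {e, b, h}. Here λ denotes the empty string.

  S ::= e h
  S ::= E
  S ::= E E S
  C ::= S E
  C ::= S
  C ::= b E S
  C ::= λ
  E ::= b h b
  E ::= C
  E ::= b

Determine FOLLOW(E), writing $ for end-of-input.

FIRST(S) = {λ, b, e}  (via E, E E S)
FIRST(C) = {λ, b, e}  (via S E, S)
FIRST(E) = {λ, b, e}  (via C)
FOLLOW(S) includes $ since S is the start symbol.
FOLLOW(S): in S::=E E S, the suffix after S is empty (adds nothing new); in C::=S E, S is followed by E with FIRST {λ, b, e}; in C::=S E, the suffix after S is nullable, so FOLLOW(S) ⊇ FOLLOW(C) = {$, b, e}; in C::=S, the suffix after S is empty, so FOLLOW(S) ⊇ FOLLOW(C) = {$, b, e}; in C::=b E S, the suffix after S is empty, so FOLLOW(S) ⊇ FOLLOW(C) = {$, b, e}. Thus FOLLOW(S) = {$, b, e}.
FOLLOW(C): in E::=C, the suffix after C is empty, so FOLLOW(C) ⊇ FOLLOW(E) = {$, b, e}. Thus FOLLOW(C) = {$, b, e}.
FOLLOW(E): in S::=E, the suffix after E is empty, so FOLLOW(E) ⊇ FOLLOW(S) = {$, b, e}; in S::=E E S (occurrence 1), E is followed by E S with FIRST {λ, b, e}; in S::=E E S (occurrence 1), the suffix after E is nullable, so FOLLOW(E) ⊇ FOLLOW(S) = {$, b, e}; in S::=E E S (occurrence 2), E is followed by S with FIRST {λ, b, e}; in S::=E E S (occurrence 2), the suffix after E is nullable, so FOLLOW(E) ⊇ FOLLOW(S) = {$, b, e}; in C::=S E, the suffix after E is empty, so FOLLOW(E) ⊇ FOLLOW(C) = {$, b, e}; in C::=b E S, E is followed by S with FIRST {λ, b, e}; in C::=b E S, the suffix after E is nullable, so FOLLOW(E) ⊇ FOLLOW(C) = {$, b, e}. Thus FOLLOW(E) = {$, b, e}.

{$, b, e}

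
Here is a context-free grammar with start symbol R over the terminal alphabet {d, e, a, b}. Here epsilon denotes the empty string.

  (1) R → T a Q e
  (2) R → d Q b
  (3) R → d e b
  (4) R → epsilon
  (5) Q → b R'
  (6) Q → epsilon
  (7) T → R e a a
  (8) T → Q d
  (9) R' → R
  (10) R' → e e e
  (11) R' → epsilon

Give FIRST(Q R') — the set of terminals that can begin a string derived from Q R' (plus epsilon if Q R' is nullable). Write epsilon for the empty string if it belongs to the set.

FIRST(Q): from Q→b R' we get {b}; from Q→epsilon we get {epsilon}. So FIRST(Q) = {epsilon, b}.
FIRST(R): from R→T a Q e we get {b, d, e}; from R→d Q b we get {d}; from R→d e b we get {d}; from R→epsilon we get {epsilon}. So FIRST(R) = {epsilon, b, d, e}.
FIRST(T): from T→R e a a we get {b, d, e}; from T→Q d we get {b, d}. So FIRST(T) = {b, d, e}.
FIRST(R'): from R'→R we get {epsilon, b, d, e}; from R'→e e e we get {e}; from R'→epsilon we get {epsilon}. So FIRST(R') = {epsilon, b, d, e}.
FIRST(Q R'): take FIRST of each symbol in turn, carrying on past any symbol whose FIRST contains epsilon; result {epsilon, b, d, e}.

{epsilon, b, d, e}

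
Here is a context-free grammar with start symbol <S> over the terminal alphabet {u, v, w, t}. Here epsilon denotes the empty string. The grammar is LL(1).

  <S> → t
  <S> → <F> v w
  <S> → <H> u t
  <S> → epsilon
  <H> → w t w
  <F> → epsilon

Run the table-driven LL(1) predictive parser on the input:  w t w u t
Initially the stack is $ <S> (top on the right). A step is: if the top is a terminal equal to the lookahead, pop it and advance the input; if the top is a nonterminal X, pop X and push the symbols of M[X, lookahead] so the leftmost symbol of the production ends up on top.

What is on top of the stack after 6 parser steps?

t

     Stack        Input        Action
  1  $ <S>        w t w u t $  expand <S> → <H> u t
  2  $ t u <H>    w t w u t $  expand <H> → w t w
  3  $ t u w t w  w t w u t $  match w
  4  $ t u w t    t w u t $    match t
  5  $ t u w      w u t $      match w
  6  $ t u        u t $        match u
Stack after step 6: $ t (top = t).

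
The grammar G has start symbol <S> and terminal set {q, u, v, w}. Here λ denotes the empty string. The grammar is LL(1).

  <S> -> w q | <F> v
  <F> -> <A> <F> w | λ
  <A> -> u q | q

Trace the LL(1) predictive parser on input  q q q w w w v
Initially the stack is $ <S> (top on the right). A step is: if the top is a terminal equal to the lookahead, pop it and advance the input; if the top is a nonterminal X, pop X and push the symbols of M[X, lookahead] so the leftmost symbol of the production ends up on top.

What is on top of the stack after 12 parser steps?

w

      Stack              Input            Action
   1  $ <S>              q q q w w w v $  expand <S> -> <F> v
   2  $ v <F>            q q q w w w v $  expand <F> -> <A> <F> w
   3  $ v w <F> <A>      q q q w w w v $  expand <A> -> q
   4  $ v w <F> q        q q q w w w v $  match q
   5  $ v w <F>          q q w w w v $    expand <F> -> <A> <F> w
   6  $ v w w <F> <A>    q q w w w v $    expand <A> -> q
   7  $ v w w <F> q      q q w w w v $    match q
   8  $ v w w <F>        q w w w v $      expand <F> -> <A> <F> w
   9  $ v w w w <F> <A>  q w w w v $      expand <A> -> q
  10  $ v w w w <F> q    q w w w v $      match q
  11  $ v w w w <F>      w w w v $        expand <F> -> λ
  12  $ v w w w          w w w v $        match w
Stack after step 12: $ v w w (top = w).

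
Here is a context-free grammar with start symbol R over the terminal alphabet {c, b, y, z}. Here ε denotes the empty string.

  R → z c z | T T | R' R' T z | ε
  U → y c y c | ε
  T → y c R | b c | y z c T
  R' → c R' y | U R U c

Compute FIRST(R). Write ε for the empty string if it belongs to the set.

{ε, b, c, y, z}

FIRST(U): from U→y c y c we get {y}; from U→ε we get {ε}. So FIRST(U) = {ε, y}.
FIRST(T): from T→y c R we get {y}; from T→b c we get {b}; from T→y z c T we get {y}. So FIRST(T) = {b, y}.
FIRST(R): from R→z c z we get {z}; from R→T T we get {b, y}; from R→R' R' T z we get {b, c, y, z}; from R→ε we get {ε}. So FIRST(R) = {ε, b, c, y, z}.
FIRST(R'): from R'→c R' y we get {c}; from R'→U R U c we get {b, c, y, z}. So FIRST(R') = {b, c, y, z}.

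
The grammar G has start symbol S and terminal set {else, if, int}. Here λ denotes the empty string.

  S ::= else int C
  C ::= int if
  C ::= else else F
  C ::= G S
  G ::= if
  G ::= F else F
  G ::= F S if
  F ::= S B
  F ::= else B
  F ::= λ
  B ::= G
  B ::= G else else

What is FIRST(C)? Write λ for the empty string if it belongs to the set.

FIRST(S) = {else}
FIRST(F) = {λ, else}  (via S B)
FIRST(G) = {else, if}  (via F else F, F S if)
FIRST(C) = {else, if, int}  (via G S)
FIRST(B) = {else, if}  (via G, G else else)

{else, if, int}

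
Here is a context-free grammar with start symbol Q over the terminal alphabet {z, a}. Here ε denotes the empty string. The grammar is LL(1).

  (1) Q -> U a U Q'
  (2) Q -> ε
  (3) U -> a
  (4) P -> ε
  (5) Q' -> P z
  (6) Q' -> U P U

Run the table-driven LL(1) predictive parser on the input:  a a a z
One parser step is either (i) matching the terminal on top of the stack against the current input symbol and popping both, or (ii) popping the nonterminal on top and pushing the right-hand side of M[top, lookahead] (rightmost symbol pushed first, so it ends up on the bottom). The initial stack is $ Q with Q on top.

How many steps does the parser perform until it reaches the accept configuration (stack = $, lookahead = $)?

     Stack       Input      Action
  1  $ Q         a a a z $  expand Q -> U a U Q'
  2  $ Q' U a U  a a a z $  expand U -> a
  3  $ Q' U a a  a a a z $  match a
  4  $ Q' U a    a a z $    match a
  5  $ Q' U      a z $      expand U -> a
  6  $ Q' a      a z $      match a
  7  $ Q'        z $        expand Q' -> P z
  8  $ z P       z $        expand P -> ε
  9  $ z         z $        match z
Accept reached after 9 steps.

9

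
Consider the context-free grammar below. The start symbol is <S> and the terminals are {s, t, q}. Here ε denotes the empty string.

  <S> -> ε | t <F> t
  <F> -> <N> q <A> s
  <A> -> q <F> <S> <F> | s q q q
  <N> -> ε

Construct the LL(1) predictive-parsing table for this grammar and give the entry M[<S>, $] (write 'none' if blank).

<S> -> ε

FIRST(<S>) = {ε, t}
FIRST(<A>) = {q, s}
FIRST(<N>) = {ε}
FIRST(<F>) = {q}  (via <N> q <A> s)
FOLLOW(<S>) includes $ since <S> is the start symbol.
FOLLOW(<S>): in <A>->q <F> <S> <F>, <S> is followed by <F> with FIRST {q}. Thus FOLLOW(<S>) = {$, q}.
For <S> -> ε: FIRST(ε) = {ε}, so it goes in M[<S>, t] for t ∈ {}; since ε ∈ FIRST, also for every t ∈ FOLLOW(<S>) = {$, q}.
For <S> -> t <F> t: FIRST(t <F> t) = {t}, so it goes in M[<S>, t] for t ∈ {t}.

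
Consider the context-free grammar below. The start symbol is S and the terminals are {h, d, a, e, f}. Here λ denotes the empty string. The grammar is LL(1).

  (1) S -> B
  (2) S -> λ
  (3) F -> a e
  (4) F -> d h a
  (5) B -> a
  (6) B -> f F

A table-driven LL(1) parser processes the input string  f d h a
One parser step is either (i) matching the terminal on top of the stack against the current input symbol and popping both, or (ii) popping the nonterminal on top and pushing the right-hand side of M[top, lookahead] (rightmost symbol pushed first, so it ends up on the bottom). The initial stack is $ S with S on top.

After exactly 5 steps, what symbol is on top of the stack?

h

step 1: stack=$ S  input=f d h a $  — expand S -> B
step 2: stack=$ B  input=f d h a $  — expand B -> f F
step 3: stack=$ F f  input=f d h a $  — match f
step 4: stack=$ F  input=d h a $  — expand F -> d h a
step 5: stack=$ a h d  input=d h a $  — match d
Stack after step 5: $ a h (top = h).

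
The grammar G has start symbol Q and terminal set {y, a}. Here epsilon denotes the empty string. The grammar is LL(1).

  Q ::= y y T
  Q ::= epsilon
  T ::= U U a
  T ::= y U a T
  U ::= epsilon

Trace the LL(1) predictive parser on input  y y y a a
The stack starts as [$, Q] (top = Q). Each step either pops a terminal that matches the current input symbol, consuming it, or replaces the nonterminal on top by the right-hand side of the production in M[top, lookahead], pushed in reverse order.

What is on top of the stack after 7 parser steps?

step 1: stack=$ Q  input=y y y a a $  — expand Q ::= y y T
step 2: stack=$ T y y  input=y y y a a $  — match y
step 3: stack=$ T y  input=y y a a $  — match y
step 4: stack=$ T  input=y a a $  — expand T ::= y U a T
step 5: stack=$ T a U y  input=y a a $  — match y
step 6: stack=$ T a U  input=a a $  — expand U ::= epsilon
step 7: stack=$ T a  input=a a $  — match a
Stack after step 7: $ T (top = T).

T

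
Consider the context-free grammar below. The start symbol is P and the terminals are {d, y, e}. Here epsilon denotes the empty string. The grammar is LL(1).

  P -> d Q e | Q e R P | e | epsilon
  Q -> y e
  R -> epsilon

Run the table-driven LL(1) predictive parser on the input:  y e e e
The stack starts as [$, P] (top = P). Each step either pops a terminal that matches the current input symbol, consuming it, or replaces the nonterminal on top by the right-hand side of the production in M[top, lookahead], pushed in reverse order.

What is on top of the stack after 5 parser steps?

R

step 1: stack=$ P  input=y e e e $  — expand P -> Q e R P
step 2: stack=$ P R e Q  input=y e e e $  — expand Q -> y e
step 3: stack=$ P R e e y  input=y e e e $  — match y
step 4: stack=$ P R e e  input=e e e $  — match e
step 5: stack=$ P R e  input=e e $  — match e
Stack after step 5: $ P R (top = R).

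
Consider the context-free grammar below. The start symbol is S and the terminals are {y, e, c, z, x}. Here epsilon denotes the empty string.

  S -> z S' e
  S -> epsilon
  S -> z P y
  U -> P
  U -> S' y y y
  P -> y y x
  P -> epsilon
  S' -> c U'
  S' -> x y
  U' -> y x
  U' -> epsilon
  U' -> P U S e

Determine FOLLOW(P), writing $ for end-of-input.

{c, e, x, y, z}

FIRST(S): from S->z S' e we get {z}; from S->epsilon we get {epsilon}; from S->z P y we get {z}. So FIRST(S) = {epsilon, z}.
FIRST(P): from P->y y x we get {y}; from P->epsilon we get {epsilon}. So FIRST(P) = {epsilon, y}.
FIRST(S'): from S'->c U' we get {c}; from S'->x y we get {x}. So FIRST(S') = {c, x}.
FIRST(U): from U->P we get {epsilon, y}; from U->S' y y y we get {c, x}. So FIRST(U) = {epsilon, c, x, y}.
FIRST(U'): from U'->y x we get {y}; from U'->epsilon we get {epsilon}; from U'->P U S e we get {c, e, x, y, z}. So FIRST(U') = {epsilon, c, e, x, y, z}.
FOLLOW(S) includes $ since S is the start symbol.
FOLLOW(S): in U'->P U S e, S is followed by e with FIRST {e}. Thus FOLLOW(S) = {$, e}.
FOLLOW(U): in U'->P U S e, U is followed by S e with FIRST {e, z}. Thus FOLLOW(U) = {e, z}.
FOLLOW(P): in S->z P y, P is followed by y with FIRST {y}; in U->P, the suffix after P is empty, so FOLLOW(P) ⊇ FOLLOW(U) = {e, z}; in U'->P U S e, P is followed by U S e with FIRST {c, e, x, y, z}. Thus FOLLOW(P) = {c, e, x, y, z}.
FOLLOW(S'): in S->z S' e, S' is followed by e with FIRST {e}; in U->S' y y y, S' is followed by y y y with FIRST {y}. Thus FOLLOW(S') = {e, y}.
FOLLOW(U'): in S'->c U', the suffix after U' is empty, so FOLLOW(U') ⊇ FOLLOW(S') = {e, y}. Thus FOLLOW(U') = {e, y}.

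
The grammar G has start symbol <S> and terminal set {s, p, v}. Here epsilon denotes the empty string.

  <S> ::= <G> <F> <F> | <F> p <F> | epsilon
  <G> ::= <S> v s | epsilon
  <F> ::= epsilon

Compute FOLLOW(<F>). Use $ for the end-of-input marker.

FIRST(<F>) = {epsilon}
FIRST(<S>) = {epsilon, p, v}  (via <G> <F> <F>, <F> p <F>)
FIRST(<G>) = {epsilon, p, v}  (via <S> v s)
FOLLOW(<S>) includes $ since <S> is the start symbol.
FOLLOW(<S>): in <G>::=<S> v s, <S> is followed by v s with FIRST {v}. Thus FOLLOW(<S>) = {$, v}.
FOLLOW(<G>): in <S>::=<G> <F> <F>, <G> is followed by <F> <F> with FIRST {epsilon}; in <S>::=<G> <F> <F>, the suffix after <G> is nullable, so FOLLOW(<G>) ⊇ FOLLOW(<S>) = {$, v}. Thus FOLLOW(<G>) = {$, v}.
FOLLOW(<F>): in <S>::=<G> <F> <F> (occurrence 1), <F> is followed by <F> with FIRST {epsilon}; in <S>::=<G> <F> <F> (occurrence 1), the suffix after <F> is nullable, so FOLLOW(<F>) ⊇ FOLLOW(<S>) = {$, v}; in <S>::=<G> <F> <F> (occurrence 2), the suffix after <F> is empty, so FOLLOW(<F>) ⊇ FOLLOW(<S>) = {$, v}; in <S>::=<F> p <F> (occurrence 1), <F> is followed by p <F> with FIRST {p}; in <S>::=<F> p <F> (occurrence 2), the suffix after <F> is empty, so FOLLOW(<F>) ⊇ FOLLOW(<S>) = {$, v}. Thus FOLLOW(<F>) = {$, p, v}.

{$, p, v}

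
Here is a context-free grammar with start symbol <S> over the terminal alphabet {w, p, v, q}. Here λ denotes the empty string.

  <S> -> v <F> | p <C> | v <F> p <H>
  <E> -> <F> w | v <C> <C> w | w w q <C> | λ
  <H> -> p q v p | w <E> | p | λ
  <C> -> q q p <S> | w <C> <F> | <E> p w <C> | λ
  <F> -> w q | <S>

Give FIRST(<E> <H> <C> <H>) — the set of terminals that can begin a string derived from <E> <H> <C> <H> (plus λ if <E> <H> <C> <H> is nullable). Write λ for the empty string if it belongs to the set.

{λ, p, q, v, w}

FIRST(<S>) = {p, v}
FIRST(<H>) = {λ, p, w}
FIRST(<F>) = {p, v, w}  (via <S>)
FIRST(<E>) = {λ, p, v, w}  (via <F> w)
FIRST(<C>) = {λ, p, q, v, w}  (via <E> p w <C>)
FIRST(<E> <H> <C> <H>): take FIRST of each symbol in turn, carrying on past any symbol whose FIRST contains λ; result {λ, p, q, v, w}.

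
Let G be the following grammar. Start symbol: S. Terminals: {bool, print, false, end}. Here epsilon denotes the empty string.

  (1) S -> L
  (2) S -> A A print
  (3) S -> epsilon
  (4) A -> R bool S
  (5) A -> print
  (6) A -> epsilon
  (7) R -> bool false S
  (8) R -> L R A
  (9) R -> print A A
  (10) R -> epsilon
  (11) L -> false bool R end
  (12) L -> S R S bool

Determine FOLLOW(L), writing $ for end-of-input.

FIRST(S) = {epsilon, bool, false, print}  (via L, A A print)
FIRST(A) = {epsilon, bool, false, print}  (via R bool S)
FIRST(R) = {epsilon, bool, false, print}  (via L R A)
FIRST(L) = {bool, false, print}  (via S R S bool)
FOLLOW(S) includes $ since S is the start symbol.
FOLLOW(R): in A->R bool S, R is followed by bool S with FIRST {bool}; in R->L R A, R is followed by A with FIRST {epsilon, bool, false, print}; in R->L R A, the suffix after R is nullable (adds nothing new); in L->false bool R end, R is followed by end with FIRST {end}; in L->S R S bool, R is followed by S bool with FIRST {bool, false, print}. Thus FOLLOW(R) = {bool, end, false, print}.
FOLLOW(A): in S->A A print (occurrence 1), A is followed by A print with FIRST {bool, false, print}; in S->A A print (occurrence 2), A is followed by print with FIRST {print}; in R->L R A, the suffix after A is empty, so FOLLOW(A) ⊇ FOLLOW(R) = {bool, end, false, print}; in R->print A A (occurrence 1), A is followed by A with FIRST {epsilon, bool, false, print}; in R->print A A (occurrence 1), the suffix after A is nullable, so FOLLOW(A) ⊇ FOLLOW(R) = {bool, end, false, print}; in R->print A A (occurrence 2), the suffix after A is empty, so FOLLOW(A) ⊇ FOLLOW(R) = {bool, end, false, print}. Thus FOLLOW(A) = {bool, end, false, print}.
FOLLOW(S): in A->R bool S, the suffix after S is empty, so FOLLOW(S) ⊇ FOLLOW(A) = {bool, end, false, print}; in R->bool false S, the suffix after S is empty, so FOLLOW(S) ⊇ FOLLOW(R) = {bool, end, false, print}; in L->S R S bool (occurrence 1), S is followed by R S bool with FIRST {bool, false, print}; in L->S R S bool (occurrence 2), S is followed by bool with FIRST {bool}. Thus FOLLOW(S) = {$, bool, end, false, print}.
FOLLOW(L): in S->L, the suffix after L is empty, so FOLLOW(L) ⊇ FOLLOW(S) = {$, bool, end, false, print}; in R->L R A, L is followed by R A with FIRST {epsilon, bool, false, print}; in R->L R A, the suffix after L is nullable, so FOLLOW(L) ⊇ FOLLOW(R) = {bool, end, false, print}. Thus FOLLOW(L) = {$, bool, end, false, print}.

{$, bool, end, false, print}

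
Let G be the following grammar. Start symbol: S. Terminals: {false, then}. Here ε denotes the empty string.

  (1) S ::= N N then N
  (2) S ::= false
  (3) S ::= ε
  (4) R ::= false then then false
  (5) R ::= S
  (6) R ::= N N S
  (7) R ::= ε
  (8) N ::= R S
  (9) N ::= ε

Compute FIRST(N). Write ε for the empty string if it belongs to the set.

{ε, false, then}

FIRST(S) = {ε, false, then}  (via N N then N)
FIRST(R) = {ε, false, then}  (via S, N N S)
FIRST(N) = {ε, false, then}  (via R S)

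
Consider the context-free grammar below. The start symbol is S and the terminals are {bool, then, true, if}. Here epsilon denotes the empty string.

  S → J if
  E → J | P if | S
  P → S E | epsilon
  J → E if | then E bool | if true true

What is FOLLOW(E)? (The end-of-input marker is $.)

{bool, if}

FIRST(S): from S→J if we get {if, then}. So FIRST(S) = {if, then}.
FIRST(P): from P→S E we get {if, then}; from P→epsilon we get {epsilon}. So FIRST(P) = {epsilon, if, then}.
FIRST(E): from E→J we get {if, then}; from E→P if we get {if, then}; from E→S we get {if, then}. So FIRST(E) = {if, then}.
FIRST(J): from J→E if we get {if, then}; from J→then E bool we get {then}; from J→if true true we get {if}. So FIRST(J) = {if, then}.
FOLLOW(S) includes $ since S is the start symbol.
FOLLOW(P): in E→P if, P is followed by if with FIRST {if}. Thus FOLLOW(P) = {if}.
FOLLOW(E): in P→S E, the suffix after E is empty, so FOLLOW(E) ⊇ FOLLOW(P) = {if}; in J→E if, E is followed by if with FIRST {if}; in J→then E bool, E is followed by bool with FIRST {bool}. Thus FOLLOW(E) = {bool, if}.
FOLLOW(S): in E→S, the suffix after S is empty, so FOLLOW(S) ⊇ FOLLOW(E) = {bool, if}; in P→S E, S is followed by E with FIRST {if, then}. Thus FOLLOW(S) = {$, bool, if, then}.
FOLLOW(J): in S→J if, J is followed by if with FIRST {if}; in E→J, the suffix after J is empty, so FOLLOW(J) ⊇ FOLLOW(E) = {bool, if}. Thus FOLLOW(J) = {bool, if}.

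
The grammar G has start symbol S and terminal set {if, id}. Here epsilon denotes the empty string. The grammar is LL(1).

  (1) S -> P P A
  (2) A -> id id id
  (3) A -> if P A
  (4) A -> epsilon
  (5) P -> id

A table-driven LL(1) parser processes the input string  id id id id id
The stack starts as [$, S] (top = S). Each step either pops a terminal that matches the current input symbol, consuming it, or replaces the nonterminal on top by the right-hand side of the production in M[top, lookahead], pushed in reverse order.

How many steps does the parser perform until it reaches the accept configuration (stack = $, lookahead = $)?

     Stack       Input             Action
  1  $ S         id id id id id $  expand S -> P P A
  2  $ A P P     id id id id id $  expand P -> id
  3  $ A P id    id id id id id $  match id
  4  $ A P       id id id id $     expand P -> id
  5  $ A id      id id id id $     match id
  6  $ A         id id id $        expand A -> id id id
  7  $ id id id  id id id $        match id
  8  $ id id     id id $           match id
  9  $ id        id $              match id
Accept reached after 9 steps.

9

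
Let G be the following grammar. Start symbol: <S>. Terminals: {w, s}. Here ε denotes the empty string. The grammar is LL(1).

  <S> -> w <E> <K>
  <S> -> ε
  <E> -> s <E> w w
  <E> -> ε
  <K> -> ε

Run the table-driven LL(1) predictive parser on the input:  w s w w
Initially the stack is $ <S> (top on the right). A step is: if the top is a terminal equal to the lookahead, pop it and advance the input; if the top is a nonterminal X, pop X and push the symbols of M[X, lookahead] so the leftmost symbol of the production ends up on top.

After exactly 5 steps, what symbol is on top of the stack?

w

     Stack            Input      Action
  1  $ <S>            w s w w $  expand <S> -> w <E> <K>
  2  $ <K> <E> w      w s w w $  match w
  3  $ <K> <E>        s w w $    expand <E> -> s <E> w w
  4  $ <K> w w <E> s  s w w $    match s
  5  $ <K> w w <E>    w w $      expand <E> -> ε
Stack after step 5: $ <K> w w (top = w).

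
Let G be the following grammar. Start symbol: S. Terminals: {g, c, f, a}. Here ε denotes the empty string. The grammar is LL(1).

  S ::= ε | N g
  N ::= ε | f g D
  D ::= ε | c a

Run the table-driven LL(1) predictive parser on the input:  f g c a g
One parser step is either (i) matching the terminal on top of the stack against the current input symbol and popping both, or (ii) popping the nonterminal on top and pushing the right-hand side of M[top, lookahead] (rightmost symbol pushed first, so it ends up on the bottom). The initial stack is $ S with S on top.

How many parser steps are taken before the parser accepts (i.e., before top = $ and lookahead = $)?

step 1: stack=$ S  input=f g c a g $  — expand S ::= N g
step 2: stack=$ g N  input=f g c a g $  — expand N ::= f g D
step 3: stack=$ g D g f  input=f g c a g $  — match f
step 4: stack=$ g D g  input=g c a g $  — match g
step 5: stack=$ g D  input=c a g $  — expand D ::= c a
step 6: stack=$ g a c  input=c a g $  — match c
step 7: stack=$ g a  input=a g $  — match a
step 8: stack=$ g  input=g $  — match g
Accept reached after 8 steps.

8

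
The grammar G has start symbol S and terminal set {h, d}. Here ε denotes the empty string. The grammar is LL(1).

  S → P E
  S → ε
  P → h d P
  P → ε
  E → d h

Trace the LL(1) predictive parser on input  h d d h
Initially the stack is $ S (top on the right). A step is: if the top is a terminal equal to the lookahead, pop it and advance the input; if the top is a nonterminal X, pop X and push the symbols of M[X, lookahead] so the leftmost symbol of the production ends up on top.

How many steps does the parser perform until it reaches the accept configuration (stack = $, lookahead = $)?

8

     Stack      Input      Action
  1  $ S        h d d h $  expand S → P E
  2  $ E P      h d d h $  expand P → h d P
  3  $ E P d h  h d d h $  match h
  4  $ E P d    d d h $    match d
  5  $ E P      d h $      expand P → ε
  6  $ E        d h $      expand E → d h
  7  $ h d      d h $      match d
  8  $ h        h $        match h
Accept reached after 8 steps.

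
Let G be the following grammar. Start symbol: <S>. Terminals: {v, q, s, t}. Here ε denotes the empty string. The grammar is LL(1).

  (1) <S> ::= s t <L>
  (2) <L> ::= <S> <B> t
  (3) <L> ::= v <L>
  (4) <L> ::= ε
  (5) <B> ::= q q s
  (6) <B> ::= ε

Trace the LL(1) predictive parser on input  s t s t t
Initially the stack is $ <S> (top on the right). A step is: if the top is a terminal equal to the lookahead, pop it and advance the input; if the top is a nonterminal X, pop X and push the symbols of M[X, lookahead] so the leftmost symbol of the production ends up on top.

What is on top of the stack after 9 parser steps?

step 1: stack=$ <S>  input=s t s t t $  — expand <S> ::= s t <L>
step 2: stack=$ <L> t s  input=s t s t t $  — match s
step 3: stack=$ <L> t  input=t s t t $  — match t
step 4: stack=$ <L>  input=s t t $  — expand <L> ::= <S> <B> t
step 5: stack=$ t <B> <S>  input=s t t $  — expand <S> ::= s t <L>
step 6: stack=$ t <B> <L> t s  input=s t t $  — match s
step 7: stack=$ t <B> <L> t  input=t t $  — match t
step 8: stack=$ t <B> <L>  input=t $  — expand <L> ::= ε
step 9: stack=$ t <B>  input=t $  — expand <B> ::= ε
Stack after step 9: $ t (top = t).

t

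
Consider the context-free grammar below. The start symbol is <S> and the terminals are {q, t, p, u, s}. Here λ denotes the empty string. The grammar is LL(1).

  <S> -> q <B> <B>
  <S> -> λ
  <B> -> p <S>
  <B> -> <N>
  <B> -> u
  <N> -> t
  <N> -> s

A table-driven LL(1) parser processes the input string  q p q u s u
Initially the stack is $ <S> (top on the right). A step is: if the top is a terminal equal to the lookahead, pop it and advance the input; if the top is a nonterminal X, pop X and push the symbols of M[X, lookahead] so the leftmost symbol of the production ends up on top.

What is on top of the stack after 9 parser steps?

step 1: stack=$ <S>  input=q p q u s u $  — expand <S> -> q <B> <B>
step 2: stack=$ <B> <B> q  input=q p q u s u $  — match q
step 3: stack=$ <B> <B>  input=p q u s u $  — expand <B> -> p <S>
step 4: stack=$ <B> <S> p  input=p q u s u $  — match p
step 5: stack=$ <B> <S>  input=q u s u $  — expand <S> -> q <B> <B>
step 6: stack=$ <B> <B> <B> q  input=q u s u $  — match q
step 7: stack=$ <B> <B> <B>  input=u s u $  — expand <B> -> u
step 8: stack=$ <B> <B> u  input=u s u $  — match u
step 9: stack=$ <B> <B>  input=s u $  — expand <B> -> <N>
Stack after step 9: $ <B> <N> (top = <N>).

<N>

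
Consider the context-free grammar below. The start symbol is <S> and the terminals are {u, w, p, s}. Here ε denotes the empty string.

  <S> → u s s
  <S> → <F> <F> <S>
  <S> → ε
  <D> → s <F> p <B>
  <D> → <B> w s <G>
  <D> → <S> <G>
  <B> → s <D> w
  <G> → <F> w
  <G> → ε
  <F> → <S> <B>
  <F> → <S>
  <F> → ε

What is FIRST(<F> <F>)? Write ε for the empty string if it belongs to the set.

FIRST(<B>) = {s}
FIRST(<S>) = {ε, s, u}  (via <F> <F> <S>)
FIRST(<F>) = {ε, s, u}  (via <S> <B>, <S>)
FIRST(<G>) = {ε, s, u, w}  (via <F> w)
FIRST(<D>) = {ε, s, u, w}  (via <B> w s <G>, <S> <G>)
FIRST(<F> <F>): take FIRST of each symbol in turn, carrying on past any symbol whose FIRST contains ε; result {ε, s, u}.

{ε, s, u}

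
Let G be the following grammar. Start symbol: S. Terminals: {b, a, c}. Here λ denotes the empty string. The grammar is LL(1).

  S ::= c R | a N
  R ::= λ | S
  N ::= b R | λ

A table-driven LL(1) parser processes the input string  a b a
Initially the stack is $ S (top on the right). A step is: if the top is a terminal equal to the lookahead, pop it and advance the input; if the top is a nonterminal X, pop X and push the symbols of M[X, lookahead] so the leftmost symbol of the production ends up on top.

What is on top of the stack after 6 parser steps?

     Stack  Input    Action
  1  $ S    a b a $  expand S ::= a N
  2  $ N a  a b a $  match a
  3  $ N    b a $    expand N ::= b R
  4  $ R b  b a $    match b
  5  $ R    a $      expand R ::= S
  6  $ S    a $      expand S ::= a N
Stack after step 6: $ N a (top = a).

a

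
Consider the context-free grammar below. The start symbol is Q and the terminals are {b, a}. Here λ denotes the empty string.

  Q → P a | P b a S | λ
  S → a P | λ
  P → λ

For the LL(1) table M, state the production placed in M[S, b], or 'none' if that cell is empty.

FIRST(S) = {λ, a}
FIRST(P) = {λ}
FIRST(Q) = {λ, a, b}  (via P a, P b a S)
FOLLOW(Q) includes $ since Q is the start symbol.
FOLLOW(Q): Q appears on no right-hand side. Thus FOLLOW(Q) = {$}.
FOLLOW(S): in Q→P b a S, the suffix after S is empty, so FOLLOW(S) ⊇ FOLLOW(Q) = {$}. Thus FOLLOW(S) = {$}.
For S → a P: FIRST(a P) = {a}, so it goes in M[S, t] for t ∈ {a}.
For S → λ: FIRST(λ) = {λ}, so it goes in M[S, t] for t ∈ {}; since λ ∈ FIRST, also for every t ∈ FOLLOW(S) = {$}.
None of these place a production in M[S, b].

none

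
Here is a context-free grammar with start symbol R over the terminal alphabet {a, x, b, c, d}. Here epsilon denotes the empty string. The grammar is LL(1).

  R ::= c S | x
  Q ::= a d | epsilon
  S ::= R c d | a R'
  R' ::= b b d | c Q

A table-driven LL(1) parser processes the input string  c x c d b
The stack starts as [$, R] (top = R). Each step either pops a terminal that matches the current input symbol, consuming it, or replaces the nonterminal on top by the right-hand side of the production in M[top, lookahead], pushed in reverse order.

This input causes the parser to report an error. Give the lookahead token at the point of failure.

b

     Stack    Input        Action
  1  $ R      c x c d b $  expand R ::= c S
  2  $ S c    c x c d b $  match c
  3  $ S      x c d b $    expand S ::= R c d
  4  $ d c R  x c d b $    expand R ::= x
  5  $ d c x  x c d b $    match x
  6  $ d c    c d b $      match c
  7  $ d      d b $        match d
  8  $        b $          error: stack empty but input remains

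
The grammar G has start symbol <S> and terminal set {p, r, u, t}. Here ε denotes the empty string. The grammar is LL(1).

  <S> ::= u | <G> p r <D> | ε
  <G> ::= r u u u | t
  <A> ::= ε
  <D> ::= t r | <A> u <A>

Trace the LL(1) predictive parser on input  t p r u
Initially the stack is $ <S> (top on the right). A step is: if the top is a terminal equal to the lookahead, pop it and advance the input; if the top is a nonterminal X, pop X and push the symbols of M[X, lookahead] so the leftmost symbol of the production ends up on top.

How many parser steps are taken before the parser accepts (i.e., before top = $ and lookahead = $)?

9

step 1: stack=$ <S>  input=t p r u $  — expand <S> ::= <G> p r <D>
step 2: stack=$ <D> r p <G>  input=t p r u $  — expand <G> ::= t
step 3: stack=$ <D> r p t  input=t p r u $  — match t
step 4: stack=$ <D> r p  input=p r u $  — match p
step 5: stack=$ <D> r  input=r u $  — match r
step 6: stack=$ <D>  input=u $  — expand <D> ::= <A> u <A>
step 7: stack=$ <A> u <A>  input=u $  — expand <A> ::= ε
step 8: stack=$ <A> u  input=u $  — match u
step 9: stack=$ <A>  input=$  — expand <A> ::= ε
Accept reached after 9 steps.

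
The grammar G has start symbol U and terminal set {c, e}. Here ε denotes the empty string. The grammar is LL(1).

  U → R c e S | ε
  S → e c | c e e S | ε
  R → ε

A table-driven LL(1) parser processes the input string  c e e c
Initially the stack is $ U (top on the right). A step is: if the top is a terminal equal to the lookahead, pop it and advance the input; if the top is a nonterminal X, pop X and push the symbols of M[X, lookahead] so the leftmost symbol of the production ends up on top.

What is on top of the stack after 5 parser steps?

e

     Stack      Input      Action
  1  $ U        c e e c $  expand U → R c e S
  2  $ S e c R  c e e c $  expand R → ε
  3  $ S e c    c e e c $  match c
  4  $ S e      e e c $    match e
  5  $ S        e c $      expand S → e c
Stack after step 5: $ c e (top = e).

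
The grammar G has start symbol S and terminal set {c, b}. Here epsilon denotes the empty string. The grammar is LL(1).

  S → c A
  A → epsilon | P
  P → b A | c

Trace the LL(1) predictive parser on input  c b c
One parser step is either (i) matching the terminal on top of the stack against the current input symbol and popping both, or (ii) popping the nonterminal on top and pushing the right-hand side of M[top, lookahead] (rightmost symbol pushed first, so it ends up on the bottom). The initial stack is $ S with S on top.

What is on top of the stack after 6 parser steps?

step 1: stack=$ S  input=c b c $  — expand S → c A
step 2: stack=$ A c  input=c b c $  — match c
step 3: stack=$ A  input=b c $  — expand A → P
step 4: stack=$ P  input=b c $  — expand P → b A
step 5: stack=$ A b  input=b c $  — match b
step 6: stack=$ A  input=c $  — expand A → P
Stack after step 6: $ P (top = P).

P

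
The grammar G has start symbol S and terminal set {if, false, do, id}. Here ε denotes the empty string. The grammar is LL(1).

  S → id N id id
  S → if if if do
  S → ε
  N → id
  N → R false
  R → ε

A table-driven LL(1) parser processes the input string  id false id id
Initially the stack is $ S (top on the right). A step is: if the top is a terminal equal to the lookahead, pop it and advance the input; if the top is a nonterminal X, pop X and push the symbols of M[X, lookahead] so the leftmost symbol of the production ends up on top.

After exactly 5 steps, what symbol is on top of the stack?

     Stack            Input             Action
  1  $ S              id false id id $  expand S → id N id id
  2  $ id id N id     id false id id $  match id
  3  $ id id N        false id id $     expand N → R false
  4  $ id id false R  false id id $     expand R → ε
  5  $ id id false    false id id $     match false
Stack after step 5: $ id id (top = id).

id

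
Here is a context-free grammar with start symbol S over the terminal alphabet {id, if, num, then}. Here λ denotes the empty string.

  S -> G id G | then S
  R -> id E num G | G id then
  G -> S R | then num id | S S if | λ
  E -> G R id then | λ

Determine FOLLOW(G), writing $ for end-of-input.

{$, id, if, then}

FIRST(S): from S->G id G we get {id, then}; from S->then S we get {then}. So FIRST(S) = {id, then}.
FIRST(G): from G->S R we get {id, then}; from G->then num id we get {then}; from G->S S if we get {id, then}; from G->λ we get {λ}. So FIRST(G) = {λ, id, then}.
FIRST(R): from R->id E num G we get {id}; from R->G id then we get {id, then}. So FIRST(R) = {id, then}.
FIRST(E): from E->G R id then we get {id, then}; from E->λ we get {λ}. So FIRST(E) = {λ, id, then}.
FOLLOW(S) includes $ since S is the start symbol.
FOLLOW(S): in S->then S, the suffix after S is empty (adds nothing new); in G->S R, S is followed by R with FIRST {id, then}; in G->S S if (occurrence 1), S is followed by S if with FIRST {id, then}; in G->S S if (occurrence 2), S is followed by if with FIRST {if}. Thus FOLLOW(S) = {$, id, if, then}.
FOLLOW(E): in R->id E num G, E is followed by num G with FIRST {num}. Thus FOLLOW(E) = {num}.
FOLLOW(R): in G->S R, the suffix after R is empty, so FOLLOW(R) ⊇ FOLLOW(G) = {$, id, if, then}; in E->G R id then, R is followed by id then with FIRST {id}. Thus FOLLOW(R) = {$, id, if, then}.
FOLLOW(G): in S->G id G (occurrence 1), G is followed by id G with FIRST {id}; in S->G id G (occurrence 2), the suffix after G is empty, so FOLLOW(G) ⊇ FOLLOW(S) = {$, id, if, then}; in R->id E num G, the suffix after G is empty, so FOLLOW(G) ⊇ FOLLOW(R) = {$, id, if, then}; in R->G id then, G is followed by id then with FIRST {id}; in E->G R id then, G is followed by R id then with FIRST {id, then}. Thus FOLLOW(G) = {$, id, if, then}.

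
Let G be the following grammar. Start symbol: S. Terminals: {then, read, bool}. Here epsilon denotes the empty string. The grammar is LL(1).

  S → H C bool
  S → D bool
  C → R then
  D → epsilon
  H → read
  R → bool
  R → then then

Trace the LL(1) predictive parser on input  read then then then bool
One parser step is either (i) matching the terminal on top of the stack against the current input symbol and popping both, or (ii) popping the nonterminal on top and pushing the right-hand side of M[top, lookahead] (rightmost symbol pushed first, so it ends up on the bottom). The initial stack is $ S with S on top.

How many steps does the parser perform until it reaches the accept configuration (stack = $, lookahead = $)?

9

step 1: stack=$ S  input=read then then then bool $  — expand S → H C bool
step 2: stack=$ bool C H  input=read then then then bool $  — expand H → read
step 3: stack=$ bool C read  input=read then then then bool $  — match read
step 4: stack=$ bool C  input=then then then bool $  — expand C → R then
step 5: stack=$ bool then R  input=then then then bool $  — expand R → then then
step 6: stack=$ bool then then then  input=then then then bool $  — match then
step 7: stack=$ bool then then  input=then then bool $  — match then
step 8: stack=$ bool then  input=then bool $  — match then
step 9: stack=$ bool  input=bool $  — match bool
Accept reached after 9 steps.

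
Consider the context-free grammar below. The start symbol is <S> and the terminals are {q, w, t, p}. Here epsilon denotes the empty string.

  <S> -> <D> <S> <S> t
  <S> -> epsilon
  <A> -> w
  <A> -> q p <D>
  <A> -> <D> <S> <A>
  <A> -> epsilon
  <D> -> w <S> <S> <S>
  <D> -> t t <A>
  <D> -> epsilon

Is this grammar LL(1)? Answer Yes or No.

FIRST(<S>) = {epsilon, t, w}
FIRST(<A>) = {epsilon, q, t, w}
FIRST(<D>) = {epsilon, t, w}
FOLLOW(<S>) = {$, q, t, w}
FOLLOW(<A>) = {q, t, w}
FOLLOW(<D>) = {q, t, w}
Cell M[<A>, q] receives both <A> -> q p <D> and <A> -> <D> <S> <A> and <A> -> epsilon — the grammar is not LL(1).

No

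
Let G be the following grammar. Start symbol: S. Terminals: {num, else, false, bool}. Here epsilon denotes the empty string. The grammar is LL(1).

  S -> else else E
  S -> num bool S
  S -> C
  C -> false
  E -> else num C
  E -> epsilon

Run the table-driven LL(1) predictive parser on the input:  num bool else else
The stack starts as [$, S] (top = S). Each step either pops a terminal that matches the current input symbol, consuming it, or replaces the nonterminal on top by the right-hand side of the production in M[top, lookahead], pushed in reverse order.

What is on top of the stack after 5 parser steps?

     Stack          Input                 Action
  1  $ S            num bool else else $  expand S -> num bool S
  2  $ S bool num   num bool else else $  match num
  3  $ S bool       bool else else $      match bool
  4  $ S            else else $           expand S -> else else E
  5  $ E else else  else else $           match else
Stack after step 5: $ E else (top = else).

else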